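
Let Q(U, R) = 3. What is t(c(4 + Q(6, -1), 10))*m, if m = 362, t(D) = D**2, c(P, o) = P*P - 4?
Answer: 733050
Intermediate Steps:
c(P, o) = -4 + P**2 (c(P, o) = P**2 - 4 = -4 + P**2)
t(c(4 + Q(6, -1), 10))*m = (-4 + (4 + 3)**2)**2*362 = (-4 + 7**2)**2*362 = (-4 + 49)**2*362 = 45**2*362 = 2025*362 = 733050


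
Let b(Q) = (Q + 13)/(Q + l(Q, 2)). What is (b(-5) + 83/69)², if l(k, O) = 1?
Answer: 3025/4761 ≈ 0.63537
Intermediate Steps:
b(Q) = (13 + Q)/(1 + Q) (b(Q) = (Q + 13)/(Q + 1) = (13 + Q)/(1 + Q))
(b(-5) + 83/69)² = ((13 - 5)/(1 - 5) + 83/69)² = (8/(-4) + 83*(1/69))² = (-¼*8 + 83/69)² = (-2 + 83/69)² = (-55/69)² = 3025/4761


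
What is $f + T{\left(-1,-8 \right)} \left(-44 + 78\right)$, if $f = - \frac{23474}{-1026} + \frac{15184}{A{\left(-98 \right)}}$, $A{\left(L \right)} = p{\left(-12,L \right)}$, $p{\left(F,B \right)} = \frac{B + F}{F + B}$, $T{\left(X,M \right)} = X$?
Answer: $\frac{7783687}{513} \approx 15173.0$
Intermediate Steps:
$p{\left(F,B \right)} = 1$ ($p{\left(F,B \right)} = \frac{B + F}{B + F} = 1$)
$A{\left(L \right)} = 1$
$f = \frac{7801129}{513}$ ($f = - \frac{23474}{-1026} + \frac{15184}{1} = \left(-23474\right) \left(- \frac{1}{1026}\right) + 15184 \cdot 1 = \frac{11737}{513} + 15184 = \frac{7801129}{513} \approx 15207.0$)
$f + T{\left(-1,-8 \right)} \left(-44 + 78\right) = \frac{7801129}{513} - \left(-44 + 78\right) = \frac{7801129}{513} - 34 = \frac{7783687}{513}$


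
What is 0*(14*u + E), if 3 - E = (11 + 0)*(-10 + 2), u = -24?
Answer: 0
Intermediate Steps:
E = 91 (E = 3 - (11 + 0)*(-10 + 2) = 3 - 11*(-8) = 3 - 1*(-88) = 3 + 88 = 91)
0*(14*u + E) = 0*(14*(-24) + 91) = 0*(-336 + 91) = 0*(-245) = 0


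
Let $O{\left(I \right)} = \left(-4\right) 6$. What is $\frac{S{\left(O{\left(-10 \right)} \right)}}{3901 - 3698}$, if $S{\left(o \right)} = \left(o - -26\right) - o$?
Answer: $\frac{26}{203} \approx 0.12808$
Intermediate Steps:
$O{\left(I \right)} = -24$
$S{\left(o \right)} = 26$ ($S{\left(o \right)} = \left(o + 26\right) - o = \left(26 + o\right) - o = 26$)
$\frac{S{\left(O{\left(-10 \right)} \right)}}{3901 - 3698} = \frac{26}{3901 - 3698} = \frac{26}{203}$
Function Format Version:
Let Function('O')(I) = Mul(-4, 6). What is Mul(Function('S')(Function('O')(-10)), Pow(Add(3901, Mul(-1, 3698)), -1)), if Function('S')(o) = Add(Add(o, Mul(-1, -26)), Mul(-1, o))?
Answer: Rational(26, 203) ≈ 0.12808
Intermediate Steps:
Function('O')(I) = -24
Function('S')(o) = 26 (Function('S')(o) = Add(Add(o, 26), Mul(-1, o)) = Add(Add(26, o), Mul(-1, o)) = 26)
Mul(Function('S')(Function('O')(-10)), Pow(Add(3901, Mul(-1, 3698)), -1)) = Mul(26, Pow(Add(3901, Mul(-1, 3698)), -1)) = Mul(26, Pow(Add(3901, -3698), -1)) = Mul(26, Pow(203, -1)) = Mul(26, Rational(1, 203)) = Rational(26, 203)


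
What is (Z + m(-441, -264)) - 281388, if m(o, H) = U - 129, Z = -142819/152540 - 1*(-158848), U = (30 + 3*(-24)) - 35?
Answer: -18723817659/152540 ≈ -1.2275e+5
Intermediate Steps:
U = -77 (U = (30 - 72) - 35 = -42 - 35 = -77)
Z = 24230531101/152540 (Z = -142819*1/152540 + 158848 = -142819/152540 + 158848 = 24230531101/152540 ≈ 1.5885e+5)
m(o, H) = -206 (m(o, H) = -77 - 129 = -206)
(Z + m(-441, -264)) - 281388 = (24230531101/152540 - 206) - 281388 = 24199107861/152540 - 281388 = -18723817659/152540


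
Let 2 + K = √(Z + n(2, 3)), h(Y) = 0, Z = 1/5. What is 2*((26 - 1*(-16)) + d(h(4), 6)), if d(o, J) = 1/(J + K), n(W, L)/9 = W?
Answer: 884/11 + 2*√455/11 ≈ 84.242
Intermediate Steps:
n(W, L) = 9*W
Z = ⅕ ≈ 0.20000
K = -2 + √455/5 (K = -2 + √(⅕ + 9*2) = -2 + √(⅕ + 18) = -2 + √(91/5) = -2 + √455/5 ≈ 2.2661)
d(o, J) = 1/(-2 + J + √455/5) (d(o, J) = 1/(J + (-2 + √455/5)) = 1/(-2 + J + √455/5))
2*((26 - 1*(-16)) + d(h(4), 6)) = 2*((26 - 1*(-16)) + 5/(-10 + √455 + 5*6)) = 2*((26 + 16) + 5/(-10 + √455 + 30)) = 2*(42 + 5/(20 + √455)) = 84 + 10/(20 + √455)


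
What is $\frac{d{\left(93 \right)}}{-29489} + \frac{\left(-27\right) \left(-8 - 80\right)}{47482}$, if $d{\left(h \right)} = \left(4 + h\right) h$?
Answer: $- \frac{179134629}{700098349} \approx -0.25587$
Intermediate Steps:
$d{\left(h \right)} = h \left(4 + h\right)$
$\frac{d{\left(93 \right)}}{-29489} + \frac{\left(-27\right) \left(-8 - 80\right)}{47482} = \frac{93 \left(4 + 93\right)}{-29489} + \frac{\left(-27\right) \left(-8 - 80\right)}{47482} = 93 \cdot 97 \left(- \frac{1}{29489}\right) + \left(-27\right) \left(-88\right) \frac{1}{47482} = 9021 \left(- \frac{1}{29489}\right) + 2376 \cdot \frac{1}{47482} = - \frac{9021}{29489} + \frac{1188}{23741} = - \frac{179134629}{700098349}$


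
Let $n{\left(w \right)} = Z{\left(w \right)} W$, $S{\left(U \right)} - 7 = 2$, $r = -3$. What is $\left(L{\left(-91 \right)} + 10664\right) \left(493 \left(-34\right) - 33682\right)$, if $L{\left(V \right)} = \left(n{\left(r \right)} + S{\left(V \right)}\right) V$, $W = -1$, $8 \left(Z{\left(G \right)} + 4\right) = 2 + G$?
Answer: $- \frac{955371527}{2} \approx -4.7769 \cdot 10^{8}$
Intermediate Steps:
$Z{\left(G \right)} = - \frac{15}{4} + \frac{G}{8}$ ($Z{\left(G \right)} = -4 + \frac{2 + G}{8} = -4 + \left(\frac{1}{4} + \frac{G}{8}\right) = - \frac{15}{4} + \frac{G}{8}$)
$S{\left(U \right)} = 9$ ($S{\left(U \right)} = 7 + 2 = 9$)
$n{\left(w \right)} = \frac{15}{4} - \frac{w}{8}$ ($n{\left(w \right)} = \left(- \frac{15}{4} + \frac{w}{8}\right) \left(-1\right) = \frac{15}{4} - \frac{w}{8}$)
$L{\left(V \right)} = \frac{105 V}{8}$ ($L{\left(V \right)} = \left(\left(\frac{15}{4} - - \frac{3}{8}\right) + 9\right) V = \left(\left(\frac{15}{4} + \frac{3}{8}\right) + 9\right) V = \left(\frac{33}{8} + 9\right) V = \frac{105 V}{8}$)
$\left(L{\left(-91 \right)} + 10664\right) \left(493 \left(-34\right) - 33682\right) = \left(\frac{105}{8} \left(-91\right) + 10664\right) \left(493 \left(-34\right) - 33682\right) = \left(- \frac{9555}{8} + 10664\right) \left(-16762 - 33682\right) = \frac{75757}{8} \left(-50444\right) = - \frac{955371527}{2}$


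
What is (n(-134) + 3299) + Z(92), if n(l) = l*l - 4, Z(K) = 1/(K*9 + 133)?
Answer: 20422212/961 ≈ 21251.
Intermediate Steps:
Z(K) = 1/(133 + 9*K) (Z(K) = 1/(9*K + 133) = 1/(133 + 9*K))
n(l) = -4 + l² (n(l) = l² - 4 = -4 + l²)
(n(-134) + 3299) + Z(92) = ((-4 + (-134)²) + 3299) + 1/(133 + 9*92) = ((-4 + 17956) + 3299) + 1/(133 + 828) = (17952 + 3299) + 1/961 = 21251 + 1/961 = 20422212/961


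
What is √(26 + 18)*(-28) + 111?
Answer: 111 - 56*√11 ≈ -74.731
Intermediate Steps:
√(26 + 18)*(-28) + 111 = √44*(-28) + 111 = (2*√11)*(-28) + 111 = -56*√11 + 111 = 111 - 56*√11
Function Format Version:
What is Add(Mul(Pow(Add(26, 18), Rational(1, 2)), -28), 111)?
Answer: Add(111, Mul(-56, Pow(11, Rational(1, 2)))) ≈ -74.731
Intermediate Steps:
Add(Mul(Pow(Add(26, 18), Rational(1, 2)), -28), 111) = Add(Mul(Pow(44, Rational(1, 2)), -28), 111) = Add(Mul(Mul(2, Pow(11, Rational(1, 2))), -28), 111) = Add(Mul(-56, Pow(11, Rational(1, 2))), 111) = Add(111, Mul(-56, Pow(11, Rational(1, 2))))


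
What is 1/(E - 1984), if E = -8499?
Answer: -1/10483 ≈ -9.5393e-5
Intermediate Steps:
1/(E - 1984) = 1/(-8499 - 1984) = 1/(-10483) = -1/10483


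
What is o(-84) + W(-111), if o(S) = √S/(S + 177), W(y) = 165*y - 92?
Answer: -18407 + 2*I*√21/93 ≈ -18407.0 + 0.09855*I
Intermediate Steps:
W(y) = -92 + 165*y
o(S) = √S/(177 + S)
o(-84) + W(-111) = √(-84)/(177 - 84) + (-92 + 165*(-111)) = (2*I*√21)/93 + (-92 - 18315) = (2*I*√21)*(1/93) - 18407 = 2*I*√21/93 - 18407 = -18407 + 2*I*√21/93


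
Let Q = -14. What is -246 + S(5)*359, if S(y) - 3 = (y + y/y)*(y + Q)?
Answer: -18555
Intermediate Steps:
S(y) = 3 + (1 + y)*(-14 + y) (S(y) = 3 + (y + y/y)*(y - 14) = 3 + (y + 1)*(-14 + y) = 3 + (1 + y)*(-14 + y))
-246 + S(5)*359 = -246 + (-11 + 5**2 - 13*5)*359 = -246 + (-11 + 25 - 65)*359 = -246 - 51*359 = -246 - 18309 = -18555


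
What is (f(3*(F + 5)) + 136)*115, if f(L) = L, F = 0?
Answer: 17365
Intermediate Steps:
(f(3*(F + 5)) + 136)*115 = (3*(0 + 5) + 136)*115 = (3*5 + 136)*115 = (15 + 136)*115 = 151*115 = 17365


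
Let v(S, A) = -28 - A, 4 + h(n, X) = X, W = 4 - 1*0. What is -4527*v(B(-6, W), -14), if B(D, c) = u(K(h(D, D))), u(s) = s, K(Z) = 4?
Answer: 63378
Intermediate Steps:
W = 4 (W = 4 + 0 = 4)
h(n, X) = -4 + X
B(D, c) = 4
-4527*v(B(-6, W), -14) = -4527*(-28 - 1*(-14)) = -4527*(-28 + 14) = -4527*(-14) = 63378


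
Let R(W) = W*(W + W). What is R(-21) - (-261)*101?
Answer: 27243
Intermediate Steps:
R(W) = 2*W² (R(W) = W*(2*W) = 2*W²)
R(-21) - (-261)*101 = 2*(-21)² - (-261)*101 = 2*441 - 1*(-26361) = 882 + 26361 = 27243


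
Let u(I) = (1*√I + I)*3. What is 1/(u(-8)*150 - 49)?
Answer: -3649/14935201 - 900*I*√2/14935201 ≈ -0.00024432 - 8.5221e-5*I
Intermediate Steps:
u(I) = 3*I + 3*√I (u(I) = (√I + I)*3 = (I + √I)*3 = 3*I + 3*√I)
1/(u(-8)*150 - 49) = 1/((3*(-8) + 3*√(-8))*150 - 49) = 1/((-24 + 3*(2*I*√2))*150 - 49) = 1/((-24 + 6*I*√2)*150 - 49) = 1/((-3600 + 900*I*√2) - 49) = 1/(-3649 + 900*I*√2)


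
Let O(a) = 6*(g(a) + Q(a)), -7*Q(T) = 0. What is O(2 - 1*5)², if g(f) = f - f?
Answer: 0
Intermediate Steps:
g(f) = 0
Q(T) = 0 (Q(T) = -⅐*0 = 0)
O(a) = 0 (O(a) = 6*(0 + 0) = 6*0 = 0)
O(2 - 1*5)² = 0² = 0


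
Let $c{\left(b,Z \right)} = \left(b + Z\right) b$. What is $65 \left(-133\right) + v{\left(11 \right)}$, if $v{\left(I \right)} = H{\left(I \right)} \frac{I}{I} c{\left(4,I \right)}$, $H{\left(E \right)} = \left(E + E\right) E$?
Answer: $5875$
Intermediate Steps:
$H{\left(E \right)} = 2 E^{2}$ ($H{\left(E \right)} = 2 E E = 2 E^{2}$)
$c{\left(b,Z \right)} = b \left(Z + b\right)$ ($c{\left(b,Z \right)} = \left(Z + b\right) b = b \left(Z + b\right)$)
$v{\left(I \right)} = 2 I^{2} \left(16 + 4 I\right)$ ($v{\left(I \right)} = 2 I^{2} \frac{I}{I} 4 \left(I + 4\right) = 2 I^{2} \cdot 1 \cdot 4 \left(4 + I\right) = 2 I^{2} \left(16 + 4 I\right)$)
$65 \left(-133\right) + v{\left(11 \right)} = 65 \left(-133\right) + 8 \cdot 11^{2} \left(4 + 11\right) = -8645 + 8 \cdot 121 \cdot 15 = -8645 + 14520 = 5875$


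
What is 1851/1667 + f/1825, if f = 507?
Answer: 4223244/3042275 ≈ 1.3882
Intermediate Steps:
1851/1667 + f/1825 = 1851/1667 + 507/1825 = 4223244/3042275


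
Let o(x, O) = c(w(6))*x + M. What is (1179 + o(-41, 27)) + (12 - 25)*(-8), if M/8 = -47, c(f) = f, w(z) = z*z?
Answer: -569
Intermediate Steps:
w(z) = z²
M = -376 (M = 8*(-47) = -376)
o(x, O) = -376 + 36*x (o(x, O) = 6²*x - 376 = 36*x - 376 = -376 + 36*x)
(1179 + o(-41, 27)) + (12 - 25)*(-8) = (1179 + (-376 + 36*(-41))) + (12 - 25)*(-8) = (1179 + (-376 - 1476)) - 13*(-8) = (1179 - 1852) + 104 = -673 + 104 = -569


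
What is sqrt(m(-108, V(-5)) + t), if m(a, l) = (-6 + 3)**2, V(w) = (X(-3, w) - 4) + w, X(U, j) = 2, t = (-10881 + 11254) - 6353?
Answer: I*sqrt(5971) ≈ 77.272*I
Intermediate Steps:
t = -5980 (t = 373 - 6353 = -5980)
V(w) = -2 + w (V(w) = (2 - 4) + w = -2 + w)
m(a, l) = 9 (m(a, l) = (-3)**2 = 9)
sqrt(m(-108, V(-5)) + t) = sqrt(9 - 5980) = sqrt(-5971) = I*sqrt(5971)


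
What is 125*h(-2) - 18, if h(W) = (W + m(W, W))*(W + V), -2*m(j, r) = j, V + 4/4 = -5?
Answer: 982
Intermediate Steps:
V = -6 (V = -1 - 5 = -6)
m(j, r) = -j/2
h(W) = W*(-6 + W)/2 (h(W) = (W - W/2)*(W - 6) = (W/2)*(-6 + W) = W*(-6 + W)/2)
125*h(-2) - 18 = 125*((1/2)*(-2)*(-6 - 2)) - 18 = 125*((1/2)*(-2)*(-8)) - 18 = 125*8 - 18 = 1000 - 18 = 982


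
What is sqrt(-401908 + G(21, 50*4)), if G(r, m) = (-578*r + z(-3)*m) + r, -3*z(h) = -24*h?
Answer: 5*I*sqrt(16753) ≈ 647.17*I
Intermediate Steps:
z(h) = 8*h (z(h) = -(-8)*h = 8*h)
G(r, m) = -577*r - 24*m (G(r, m) = (-578*r + (8*(-3))*m) + r = (-578*r - 24*m) + r = -577*r - 24*m)
sqrt(-401908 + G(21, 50*4)) = sqrt(-401908 + (-577*21 - 1200*4)) = sqrt(-401908 + (-12117 - 24*200)) = sqrt(-401908 + (-12117 - 4800)) = sqrt(-401908 - 16917) = sqrt(-418825) = 5*I*sqrt(16753)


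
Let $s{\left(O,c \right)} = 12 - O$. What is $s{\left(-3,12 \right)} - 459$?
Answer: $-444$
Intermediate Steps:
$s{\left(-3,12 \right)} - 459 = \left(12 - -3\right) - 459 = \left(12 + 3\right) - 459 = 15 - 459 = -444$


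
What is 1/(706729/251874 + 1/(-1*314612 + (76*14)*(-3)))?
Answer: 40023282348/112300525621 ≈ 0.35639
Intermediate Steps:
1/(706729/251874 + 1/(-1*314612 + (76*14)*(-3))) = 1/(706729*(1/251874) + 1/(-314612 + 1064*(-3))) = 1/(706729/251874 + 1/(-314612 - 3192)) = 1/(706729/251874 + 1/(-317804)) = 1/(706729/251874 - 1/317804) = 1/(112300525621/40023282348) = 40023282348/112300525621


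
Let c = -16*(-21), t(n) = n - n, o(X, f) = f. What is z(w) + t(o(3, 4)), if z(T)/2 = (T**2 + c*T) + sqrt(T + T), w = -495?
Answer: 157410 + 6*I*sqrt(110) ≈ 1.5741e+5 + 62.929*I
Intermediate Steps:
t(n) = 0
c = 336
z(T) = 2*T**2 + 672*T + 2*sqrt(2)*sqrt(T) (z(T) = 2*((T**2 + 336*T) + sqrt(T + T)) = 2*((T**2 + 336*T) + sqrt(2*T)) = 2*((T**2 + 336*T) + sqrt(2)*sqrt(T)) = 2*(T**2 + 336*T + sqrt(2)*sqrt(T)) = 2*T**2 + 672*T + 2*sqrt(2)*sqrt(T))
z(w) + t(o(3, 4)) = (2*(-495)**2 + 672*(-495) + 2*sqrt(2)*sqrt(-495)) + 0 = (2*245025 - 332640 + 2*sqrt(2)*(3*I*sqrt(55))) + 0 = (490050 - 332640 + 6*I*sqrt(110)) + 0 = (157410 + 6*I*sqrt(110)) + 0 = 157410 + 6*I*sqrt(110)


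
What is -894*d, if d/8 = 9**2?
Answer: -579312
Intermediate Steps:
d = 648 (d = 8*9**2 = 8*81 = 648)
-894*d = -894*648 = -579312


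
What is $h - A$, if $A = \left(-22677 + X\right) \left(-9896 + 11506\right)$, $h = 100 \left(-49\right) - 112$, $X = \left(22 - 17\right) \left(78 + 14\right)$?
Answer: $35764358$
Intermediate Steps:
$X = 460$ ($X = 5 \cdot 92 = 460$)
$h = -5012$ ($h = -4900 - 112 = -5012$)
$A = -35769370$ ($A = \left(-22677 + 460\right) \left(-9896 + 11506\right) = \left(-22217\right) 1610 = -35769370$)
$h - A = -5012 - -35769370 = -5012 + 35769370 = 35764358$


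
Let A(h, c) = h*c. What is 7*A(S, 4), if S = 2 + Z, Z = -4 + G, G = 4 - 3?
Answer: -28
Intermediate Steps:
G = 1
Z = -3 (Z = -4 + 1 = -3)
S = -1 (S = 2 - 3 = -1)
A(h, c) = c*h
7*A(S, 4) = 7*(4*(-1)) = 7*(-4) = -28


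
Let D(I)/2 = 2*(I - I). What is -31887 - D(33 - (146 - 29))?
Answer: -31887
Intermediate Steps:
D(I) = 0 (D(I) = 2*(2*(I - I)) = 2*(2*0) = 2*0 = 0)
-31887 - D(33 - (146 - 29)) = -31887 - 1*0 = -31887 + 0 = -31887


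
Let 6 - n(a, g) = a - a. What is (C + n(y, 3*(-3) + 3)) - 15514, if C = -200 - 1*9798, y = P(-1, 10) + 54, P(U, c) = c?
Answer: -25506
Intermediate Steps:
y = 64 (y = 10 + 54 = 64)
n(a, g) = 6 (n(a, g) = 6 - (a - a) = 6 - 1*0 = 6 + 0 = 6)
C = -9998 (C = -200 - 9798 = -9998)
(C + n(y, 3*(-3) + 3)) - 15514 = (-9998 + 6) - 15514 = -9992 - 15514 = -25506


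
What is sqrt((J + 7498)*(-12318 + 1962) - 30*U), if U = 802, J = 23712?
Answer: 6*I*sqrt(8978745) ≈ 17979.0*I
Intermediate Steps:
sqrt((J + 7498)*(-12318 + 1962) - 30*U) = sqrt((23712 + 7498)*(-12318 + 1962) - 30*802) = sqrt(31210*(-10356) - 24060) = sqrt(-323210760 - 24060) = sqrt(-323234820) = 6*I*sqrt(8978745)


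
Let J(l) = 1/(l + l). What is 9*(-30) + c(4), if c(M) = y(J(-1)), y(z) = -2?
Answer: -272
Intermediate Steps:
J(l) = 1/(2*l)
c(M) = -2
9*(-30) + c(4) = 9*(-30) - 2 = -270 - 2 = -272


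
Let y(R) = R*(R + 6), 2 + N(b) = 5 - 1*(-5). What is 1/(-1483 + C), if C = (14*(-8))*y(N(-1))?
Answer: -1/14027 ≈ -7.1291e-5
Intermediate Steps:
N(b) = 8 (N(b) = -2 + (5 - 1*(-5)) = -2 + (5 + 5) = -2 + 10 = 8)
y(R) = R*(6 + R)
C = -12544 (C = (14*(-8))*(8*(6 + 8)) = -896*14 = -112*112 = -12544)
1/(-1483 + C) = 1/(-1483 - 12544) = 1/(-14027) = -1/14027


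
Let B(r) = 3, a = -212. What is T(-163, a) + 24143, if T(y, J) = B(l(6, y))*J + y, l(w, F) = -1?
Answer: 23344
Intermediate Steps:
T(y, J) = y + 3*J (T(y, J) = 3*J + y = y + 3*J)
T(-163, a) + 24143 = (-163 + 3*(-212)) + 24143 = (-163 - 636) + 24143 = -799 + 24143 = 23344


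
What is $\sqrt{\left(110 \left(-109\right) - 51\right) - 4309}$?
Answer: $5 i \sqrt{654} \approx 127.87 i$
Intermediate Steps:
$\sqrt{\left(110 \left(-109\right) - 51\right) - 4309} = \sqrt{\left(-11990 - 51\right) - 4309} = \sqrt{-12041 - 4309} = \sqrt{-16350} = 5 i \sqrt{654}$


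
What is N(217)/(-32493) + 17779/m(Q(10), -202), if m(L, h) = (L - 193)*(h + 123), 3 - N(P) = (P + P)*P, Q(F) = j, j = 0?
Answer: 2013579272/495420771 ≈ 4.0644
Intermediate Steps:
Q(F) = 0
N(P) = 3 - 2*P² (N(P) = 3 - (P + P)*P = 3 - 2*P*P = 3 - 2*P²)
m(L, h) = (-193 + L)*(123 + h)
N(217)/(-32493) + 17779/m(Q(10), -202) = (3 - 2*217²)/(-32493) + 17779/(-23739 - 193*(-202) + 123*0 + 0*(-202)) = (3 - 2*47089)*(-1/32493) + 17779/(-23739 + 38986 + 0 + 0) = (3 - 94178)*(-1/32493) + 17779/15247 = -94175*(-1/32493) + 17779*(1/15247) = 94175/32493 + 17779/15247 = 2013579272/495420771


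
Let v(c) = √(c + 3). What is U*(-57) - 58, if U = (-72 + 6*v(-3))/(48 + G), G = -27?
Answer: 962/7 ≈ 137.43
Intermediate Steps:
v(c) = √(3 + c)
U = -24/7 (U = (-72 + 6*√(3 - 3))/(48 - 27) = (-72 + 6*√0)/21 = (-72 + 6*0)*(1/21) = (-72 + 0)*(1/21) = -72*1/21 = -24/7 ≈ -3.4286)
U*(-57) - 58 = -24/7*(-57) - 58 = 1368/7 - 58 = 962/7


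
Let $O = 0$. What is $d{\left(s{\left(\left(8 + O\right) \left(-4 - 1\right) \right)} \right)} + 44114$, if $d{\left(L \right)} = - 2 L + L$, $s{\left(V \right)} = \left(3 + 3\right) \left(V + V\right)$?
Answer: $44594$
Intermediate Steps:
$s{\left(V \right)} = 12 V$ ($s{\left(V \right)} = 6 \cdot 2 V = 12 V$)
$d{\left(L \right)} = - L$
$d{\left(s{\left(\left(8 + O\right) \left(-4 - 1\right) \right)} \right)} + 44114 = - 12 \left(8 + 0\right) \left(-4 - 1\right) + 44114 = - 12 \cdot 8 \left(-5\right) + 44114 = - 12 \left(-40\right) + 44114 = \left(-1\right) \left(-480\right) + 44114 = 480 + 44114 = 44594$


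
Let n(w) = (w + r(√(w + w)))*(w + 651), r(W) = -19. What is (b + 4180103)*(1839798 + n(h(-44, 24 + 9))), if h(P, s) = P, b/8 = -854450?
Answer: -4784029208829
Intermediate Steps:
b = -6835600 (b = 8*(-854450) = -6835600)
n(w) = (-19 + w)*(651 + w) (n(w) = (w - 19)*(w + 651) = (-19 + w)*(651 + w))
(b + 4180103)*(1839798 + n(h(-44, 24 + 9))) = (-6835600 + 4180103)*(1839798 + (-12369 + (-44)² + 632*(-44))) = -2655497*(1839798 + (-12369 + 1936 - 27808)) = -2655497*(1839798 - 38241) = -2655497*1801557 = -4784029208829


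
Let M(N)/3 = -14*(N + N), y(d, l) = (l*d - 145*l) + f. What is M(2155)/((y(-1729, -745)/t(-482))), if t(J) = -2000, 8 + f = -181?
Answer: 362040000/1395941 ≈ 259.35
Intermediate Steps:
f = -189 (f = -8 - 181 = -189)
y(d, l) = -189 - 145*l + d*l (y(d, l) = (l*d - 145*l) - 189 = (d*l - 145*l) - 189 = (-145*l + d*l) - 189 = -189 - 145*l + d*l)
M(N) = -84*N (M(N) = 3*(-14*(N + N)) = 3*(-28*N) = -84*N)
M(2155)/((y(-1729, -745)/t(-482))) = (-84*2155)/(((-189 - 145*(-745) - 1729*(-745))/(-2000))) = -181020*(-2000/(-189 + 108025 + 1288105)) = -181020/(1395941*(-1/2000)) = -181020/(-1395941/2000) = -181020*(-2000/1395941) = 362040000/1395941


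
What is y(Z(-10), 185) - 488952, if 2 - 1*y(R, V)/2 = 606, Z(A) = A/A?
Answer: -490160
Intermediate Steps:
Z(A) = 1
y(R, V) = -1208 (y(R, V) = 4 - 2*606 = 4 - 1212 = -1208)
y(Z(-10), 185) - 488952 = -1208 - 488952 = -490160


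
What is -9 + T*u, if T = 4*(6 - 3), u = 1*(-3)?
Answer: -45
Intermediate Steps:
u = -3
T = 12 (T = 4*3 = 12)
-9 + T*u = -9 + 12*(-3) = -9 - 36 = -45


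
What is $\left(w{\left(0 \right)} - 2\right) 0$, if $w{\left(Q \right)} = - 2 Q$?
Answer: $0$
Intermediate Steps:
$\left(w{\left(0 \right)} - 2\right) 0 = \left(\left(-2\right) 0 - 2\right) 0 = \left(0 - 2\right) 0 = \left(-2\right) 0 = 0$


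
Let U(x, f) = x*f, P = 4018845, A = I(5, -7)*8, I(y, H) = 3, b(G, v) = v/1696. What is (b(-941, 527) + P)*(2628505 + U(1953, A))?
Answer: 18235267023265919/1696 ≈ 1.0752e+13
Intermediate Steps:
b(G, v) = v/1696 (b(G, v) = v*(1/1696) = v/1696)
A = 24 (A = 3*8 = 24)
U(x, f) = f*x
(b(-941, 527) + P)*(2628505 + U(1953, A)) = ((1/1696)*527 + 4018845)*(2628505 + 24*1953) = (527/1696 + 4018845)*(2628505 + 46872) = (6815961647/1696)*2675377 = 18235267023265919/1696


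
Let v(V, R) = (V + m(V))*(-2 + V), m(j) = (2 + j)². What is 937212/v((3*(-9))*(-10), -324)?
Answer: 234303/4975018 ≈ 0.047096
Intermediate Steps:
v(V, R) = (-2 + V)*(V + (2 + V)²) (v(V, R) = (V + (2 + V)²)*(-2 + V) = (-2 + V)*(V + (2 + V)²))
937212/v((3*(-9))*(-10), -324) = 937212/(-8 + ((3*(-9))*(-10))³ - 6*3*(-9)*(-10) + 3*((3*(-9))*(-10))²) = 937212/(-8 + (-27*(-10))³ - (-162)*(-10) + 3*(-27*(-10))²) = 937212/(-8 + 270³ - 6*270 + 3*270²) = 937212/(-8 + 19683000 - 1620 + 3*72900) = 937212/(-8 + 19683000 - 1620 + 218700) = 937212/19900072 = 937212*(1/19900072) = 234303/4975018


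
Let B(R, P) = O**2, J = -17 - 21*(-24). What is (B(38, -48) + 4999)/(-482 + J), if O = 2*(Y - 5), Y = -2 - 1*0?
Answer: 1039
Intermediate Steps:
J = 487 (J = -17 + 504 = 487)
Y = -2 (Y = -2 + 0 = -2)
O = -14 (O = 2*(-2 - 5) = 2*(-7) = -14)
B(R, P) = 196 (B(R, P) = (-14)**2 = 196)
(B(38, -48) + 4999)/(-482 + J) = (196 + 4999)/(-482 + 487) = 5195/5 = 5195*(1/5) = 1039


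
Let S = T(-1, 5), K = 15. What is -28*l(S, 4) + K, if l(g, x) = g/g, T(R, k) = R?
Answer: -13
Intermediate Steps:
S = -1
l(g, x) = 1
-28*l(S, 4) + K = -28*1 + 15 = -28 + 15 = -13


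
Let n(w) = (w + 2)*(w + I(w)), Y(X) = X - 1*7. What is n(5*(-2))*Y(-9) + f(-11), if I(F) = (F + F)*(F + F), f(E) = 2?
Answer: 49922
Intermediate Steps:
I(F) = 4*F² (I(F) = (2*F)*(2*F) = 4*F²)
Y(X) = -7 + X (Y(X) = X - 7 = -7 + X)
n(w) = (2 + w)*(w + 4*w²) (n(w) = (w + 2)*(w + 4*w²) = (2 + w)*(w + 4*w²))
n(5*(-2))*Y(-9) + f(-11) = ((5*(-2))*(2 + 4*(5*(-2))² + 9*(5*(-2))))*(-7 - 9) + 2 = -10*(2 + 4*(-10)² + 9*(-10))*(-16) + 2 = -10*(2 + 4*100 - 90)*(-16) + 2 = -10*(2 + 400 - 90)*(-16) + 2 = -10*312*(-16) + 2 = -3120*(-16) + 2 = 49920 + 2 = 49922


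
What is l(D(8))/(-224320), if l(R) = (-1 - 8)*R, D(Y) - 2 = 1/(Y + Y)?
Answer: 297/3589120 ≈ 8.2750e-5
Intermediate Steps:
D(Y) = 2 + 1/(2*Y) (D(Y) = 2 + 1/(Y + Y) = 2 + 1/(2*Y))
l(R) = -9*R
l(D(8))/(-224320) = -9*(2 + (½)/8)/(-224320) = -9*(2 + (½)*(⅛))*(-1/224320) = -9*(2 + 1/16)*(-1/224320) = -9*33/16*(-1/224320) = -297/16*(-1/224320) = 297/3589120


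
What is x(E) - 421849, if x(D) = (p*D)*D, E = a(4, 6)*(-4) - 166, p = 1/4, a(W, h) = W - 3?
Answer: -414624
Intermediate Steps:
a(W, h) = -3 + W
p = ¼ (p = (¼)*1 = ¼ ≈ 0.25000)
E = -170 (E = (-3 + 4)*(-4) - 166 = 1*(-4) - 166 = -4 - 166 = -170)
x(D) = D²/4 (x(D) = (D/4)*D = D²/4)
x(E) - 421849 = (¼)*(-170)² - 421849 = (¼)*28900 - 421849 = 7225 - 421849 = -414624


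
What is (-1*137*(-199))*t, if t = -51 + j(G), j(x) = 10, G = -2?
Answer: -1117783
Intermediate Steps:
t = -41 (t = -51 + 10 = -41)
(-1*137*(-199))*t = (-1*137*(-199))*(-41) = -137*(-199)*(-41) = 27263*(-41) = -1117783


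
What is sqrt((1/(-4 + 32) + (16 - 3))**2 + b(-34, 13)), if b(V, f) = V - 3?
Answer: sqrt(104217)/28 ≈ 11.530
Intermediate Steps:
b(V, f) = -3 + V
sqrt((1/(-4 + 32) + (16 - 3))**2 + b(-34, 13)) = sqrt((1/(-4 + 32) + (16 - 3))**2 + (-3 - 34)) = sqrt((1/28 + 13)**2 - 37) = sqrt((365/28)**2 - 37) = sqrt(133225/784 - 37) = sqrt(104217/784) = sqrt(104217)/28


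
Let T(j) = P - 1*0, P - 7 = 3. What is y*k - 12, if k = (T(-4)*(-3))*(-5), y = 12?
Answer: 1788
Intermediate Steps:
P = 10 (P = 7 + 3 = 10)
T(j) = 10 (T(j) = 10 - 1*0 = 10 + 0 = 10)
k = 150 (k = (10*(-3))*(-5) = -30*(-5) = 150)
y*k - 12 = 12*150 - 12 = 1800 - 12 = 1788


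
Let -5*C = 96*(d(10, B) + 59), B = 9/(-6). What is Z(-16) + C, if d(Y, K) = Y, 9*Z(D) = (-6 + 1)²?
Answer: -59491/45 ≈ -1322.0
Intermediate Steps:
Z(D) = 25/9 (Z(D) = (-6 + 1)²/9 = (⅑)*(-5)² = (⅑)*25 = 25/9)
B = -3/2 (B = 9*(-⅙) = -3/2 ≈ -1.5000)
C = -6624/5 (C = -96*(10 + 59)/5 = -96*69/5 = -⅕*6624 = -6624/5 ≈ -1324.8)
Z(-16) + C = 25/9 - 6624/5 = -59491/45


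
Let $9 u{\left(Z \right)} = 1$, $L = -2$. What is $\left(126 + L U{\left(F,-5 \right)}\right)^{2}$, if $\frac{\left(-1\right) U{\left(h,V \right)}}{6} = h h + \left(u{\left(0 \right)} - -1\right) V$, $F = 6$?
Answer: $\frac{2172676}{9} \approx 2.4141 \cdot 10^{5}$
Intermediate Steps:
$u{\left(Z \right)} = \frac{1}{9}$ ($u{\left(Z \right)} = \frac{1}{9} \cdot 1 = \frac{1}{9}$)
$U{\left(h,V \right)} = - 6 h^{2} - \frac{20 V}{3}$ ($U{\left(h,V \right)} = - 6 \left(h h + \left(\frac{1}{9} - -1\right) V\right) = - 6 \left(h^{2} + \left(\frac{1}{9} + 1\right) V\right) = - 6 \left(h^{2} + \frac{10 V}{9}\right) = - 6 h^{2} - \frac{20 V}{3}$)
$\left(126 + L U{\left(F,-5 \right)}\right)^{2} = \left(126 - 2 \left(- 6 \cdot 6^{2} - - \frac{100}{3}\right)\right)^{2} = \left(126 - 2 \left(\left(-6\right) 36 + \frac{100}{3}\right)\right)^{2} = \left(126 - 2 \left(-216 + \frac{100}{3}\right)\right)^{2} = \left(126 - - \frac{1096}{3}\right)^{2} = \left(126 + \frac{1096}{3}\right)^{2} = \left(\frac{1474}{3}\right)^{2} = \frac{2172676}{9}$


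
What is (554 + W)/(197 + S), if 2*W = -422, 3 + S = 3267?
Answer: 343/3461 ≈ 0.099104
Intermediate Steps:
S = 3264 (S = -3 + 3267 = 3264)
W = -211 (W = (½)*(-422) = -211)
(554 + W)/(197 + S) = (554 - 211)/(197 + 3264) = 343/3461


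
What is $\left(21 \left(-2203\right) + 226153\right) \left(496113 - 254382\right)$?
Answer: $43484989590$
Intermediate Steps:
$\left(21 \left(-2203\right) + 226153\right) \left(496113 - 254382\right) = \left(-46263 + 226153\right) 241731 = 179890 \cdot 241731 = 43484989590$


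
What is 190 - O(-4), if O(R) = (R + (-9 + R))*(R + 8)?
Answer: 258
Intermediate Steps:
O(R) = (-9 + 2*R)*(8 + R)
190 - O(-4) = 190 - (-72 + 2*(-4)**2 + 7*(-4)) = 190 - (-72 + 2*16 - 28) = 190 - (-72 + 32 - 28) = 190 - 1*(-68) = 190 + 68 = 258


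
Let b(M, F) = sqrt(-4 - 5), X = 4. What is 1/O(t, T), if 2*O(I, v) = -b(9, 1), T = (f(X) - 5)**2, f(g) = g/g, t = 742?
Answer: 2*I/3 ≈ 0.66667*I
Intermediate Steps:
f(g) = 1
b(M, F) = 3*I (b(M, F) = sqrt(-9) = 3*I)
T = 16 (T = (1 - 5)**2 = (-4)**2 = 16)
O(I, v) = -3*I/2 (O(I, v) = (-3*I)/2 = -3*I/2)
1/O(t, T) = 1/(-3*I/2) = 2*I/3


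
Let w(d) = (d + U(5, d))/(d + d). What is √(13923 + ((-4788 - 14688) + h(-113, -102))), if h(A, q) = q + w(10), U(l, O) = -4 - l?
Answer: I*√565495/10 ≈ 75.199*I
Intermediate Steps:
w(d) = (-9 + d)/(2*d) (w(d) = (d + (-4 - 1*5))/(d + d) = (d + (-4 - 5))/((2*d)) = (d - 9)*(1/(2*d)) = (-9 + d)*(1/(2*d)) = (-9 + d)/(2*d))
h(A, q) = 1/20 + q (h(A, q) = q + (½)*(-9 + 10)/10 = q + (½)*(⅒)*1 = q + 1/20 = 1/20 + q)
√(13923 + ((-4788 - 14688) + h(-113, -102))) = √(13923 + ((-4788 - 14688) + (1/20 - 102))) = √(13923 + (-19476 - 2039/20)) = √(13923 - 391559/20) = √(-113099/20) = I*√565495/10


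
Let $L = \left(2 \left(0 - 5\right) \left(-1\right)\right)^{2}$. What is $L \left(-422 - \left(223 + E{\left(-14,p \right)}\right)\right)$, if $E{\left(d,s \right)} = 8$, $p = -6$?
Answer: $-65300$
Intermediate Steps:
$L = 100$ ($L = \left(2 \left(-5\right) \left(-1\right)\right)^{2} = \left(\left(-10\right) \left(-1\right)\right)^{2} = 10^{2} = 100$)
$L \left(-422 - \left(223 + E{\left(-14,p \right)}\right)\right) = 100 \left(-422 - 231\right) = 100 \left(-653\right) = -65300$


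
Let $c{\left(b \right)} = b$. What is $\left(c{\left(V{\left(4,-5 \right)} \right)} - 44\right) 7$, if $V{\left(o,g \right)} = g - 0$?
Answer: $-343$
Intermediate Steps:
$V{\left(o,g \right)} = g$ ($V{\left(o,g \right)} = g + 0 = g$)
$\left(c{\left(V{\left(4,-5 \right)} \right)} - 44\right) 7 = \left(-5 - 44\right) 7 = \left(-49\right) 7 = -343$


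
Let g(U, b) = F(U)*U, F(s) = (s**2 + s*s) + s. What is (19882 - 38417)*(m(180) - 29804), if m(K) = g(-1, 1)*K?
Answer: 555753440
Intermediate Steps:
F(s) = s + 2*s**2 (F(s) = (s**2 + s**2) + s = 2*s**2 + s = s + 2*s**2)
g(U, b) = U**2*(1 + 2*U) (g(U, b) = (U*(1 + 2*U))*U = U**2*(1 + 2*U))
m(K) = -K (m(K) = ((-1)**2*(1 + 2*(-1)))*K = (1*(1 - 2))*K = (1*(-1))*K = -K)
(19882 - 38417)*(m(180) - 29804) = (19882 - 38417)*(-1*180 - 29804) = -18535*(-180 - 29804) = -18535*(-29984) = 555753440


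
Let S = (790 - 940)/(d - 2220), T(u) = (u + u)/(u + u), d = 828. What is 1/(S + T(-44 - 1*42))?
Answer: 232/257 ≈ 0.90272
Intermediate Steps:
T(u) = 1 (T(u) = (2*u)/((2*u)) = (2*u)*(1/(2*u)) = 1)
S = 25/232 (S = (790 - 940)/(828 - 2220) = -150/(-1392) = -150*(-1/1392) = 25/232 ≈ 0.10776)
1/(S + T(-44 - 1*42)) = 1/(25/232 + 1) = 1/(257/232) = 232/257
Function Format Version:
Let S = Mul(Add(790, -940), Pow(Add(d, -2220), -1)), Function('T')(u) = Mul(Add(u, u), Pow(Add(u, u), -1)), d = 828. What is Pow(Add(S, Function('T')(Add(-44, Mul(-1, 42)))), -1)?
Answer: Rational(232, 257) ≈ 0.90272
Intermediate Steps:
Function('T')(u) = 1 (Function('T')(u) = Mul(Mul(2, u), Pow(Mul(2, u), -1)) = Mul(Mul(2, u), Mul(Rational(1, 2), Pow(u, -1))) = 1)
S = Rational(25, 232) (S = Mul(Add(790, -940), Pow(Add(828, -2220), -1)) = Mul(-150, Pow(-1392, -1)) = Mul(-150, Rational(-1, 1392)) = Rational(25, 232) ≈ 0.10776)
Pow(Add(S, Function('T')(Add(-44, Mul(-1, 42)))), -1) = Pow(Add(Rational(25, 232), 1), -1) = Pow(Rational(257, 232), -1) = Rational(232, 257)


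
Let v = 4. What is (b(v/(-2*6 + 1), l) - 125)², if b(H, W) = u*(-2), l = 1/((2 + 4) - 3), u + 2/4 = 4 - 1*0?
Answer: 17424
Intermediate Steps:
u = 7/2 (u = -½ + (4 - 1*0) = -½ + (4 + 0) = -½ + 4 = 7/2 ≈ 3.5000)
l = ⅓ (l = 1/(6 - 3) = 1/3 = ⅓ ≈ 0.33333)
b(H, W) = -7 (b(H, W) = (7/2)*(-2) = -7)
(b(v/(-2*6 + 1), l) - 125)² = (-7 - 125)² = (-132)² = 17424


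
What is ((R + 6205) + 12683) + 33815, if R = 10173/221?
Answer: 11657536/221 ≈ 52749.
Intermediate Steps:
R = 10173/221 (R = 10173*(1/221) = 10173/221 ≈ 46.032)
((R + 6205) + 12683) + 33815 = ((10173/221 + 6205) + 12683) + 33815 = (1381478/221 + 12683) + 33815 = 4184421/221 + 33815 = 11657536/221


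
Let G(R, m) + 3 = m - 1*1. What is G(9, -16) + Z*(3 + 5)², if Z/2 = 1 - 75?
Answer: -9492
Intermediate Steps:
G(R, m) = -4 + m (G(R, m) = -3 + (m - 1*1) = -3 + (m - 1) = -3 + (-1 + m) = -4 + m)
Z = -148 (Z = 2*(1 - 75) = 2*(-74) = -148)
G(9, -16) + Z*(3 + 5)² = (-4 - 16) - 148*(3 + 5)² = -20 - 148*8² = -20 - 148*64 = -20 - 9472 = -9492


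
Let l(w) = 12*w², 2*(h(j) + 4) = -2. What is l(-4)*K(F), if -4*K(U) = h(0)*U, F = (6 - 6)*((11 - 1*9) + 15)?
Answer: 0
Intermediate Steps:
h(j) = -5 (h(j) = -4 + (½)*(-2) = -4 - 1 = -5)
F = 0 (F = 0*((11 - 9) + 15) = 0*(2 + 15) = 0*17 = 0)
K(U) = 5*U/4 (K(U) = -(-5)*U/4 = 5*U/4)
l(-4)*K(F) = (12*(-4)²)*((5/4)*0) = (12*16)*0 = 192*0 = 0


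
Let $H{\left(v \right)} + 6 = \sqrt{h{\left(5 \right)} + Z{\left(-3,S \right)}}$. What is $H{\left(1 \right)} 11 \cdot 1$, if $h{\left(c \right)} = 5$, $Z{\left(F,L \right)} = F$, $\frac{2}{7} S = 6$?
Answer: $-66 + 11 \sqrt{2} \approx -50.444$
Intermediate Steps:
$S = 21$ ($S = \frac{7}{2} \cdot 6 = 21$)
$H{\left(v \right)} = -6 + \sqrt{2}$ ($H{\left(v \right)} = -6 + \sqrt{5 - 3} = -6 + \sqrt{2}$)
$H{\left(1 \right)} 11 \cdot 1 = \left(-6 + \sqrt{2}\right) 11 \cdot 1 = \left(-66 + 11 \sqrt{2}\right) 1 = -66 + 11 \sqrt{2}$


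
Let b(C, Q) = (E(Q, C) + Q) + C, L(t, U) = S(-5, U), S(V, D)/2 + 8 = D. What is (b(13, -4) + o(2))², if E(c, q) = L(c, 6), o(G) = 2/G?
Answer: 36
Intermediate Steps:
S(V, D) = -16 + 2*D
L(t, U) = -16 + 2*U
E(c, q) = -4 (E(c, q) = -16 + 2*6 = -16 + 12 = -4)
b(C, Q) = -4 + C + Q (b(C, Q) = (-4 + Q) + C = -4 + C + Q)
(b(13, -4) + o(2))² = ((-4 + 13 - 4) + 2/2)² = (5 + 2*(½))² = (5 + 1)² = 6² = 36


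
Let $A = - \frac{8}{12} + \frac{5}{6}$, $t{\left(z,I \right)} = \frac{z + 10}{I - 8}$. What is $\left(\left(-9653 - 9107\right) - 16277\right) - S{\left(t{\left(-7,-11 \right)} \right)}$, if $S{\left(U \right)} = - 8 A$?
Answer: $- \frac{105107}{3} \approx -35036.0$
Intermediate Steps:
$t{\left(z,I \right)} = \frac{10 + z}{-8 + I}$
$A = \frac{1}{6}$ ($A = \left(-8\right) \frac{1}{12} + 5 \cdot \frac{1}{6} = - \frac{2}{3} + \frac{5}{6} = \frac{1}{6} \approx 0.16667$)
$S{\left(U \right)} = - \frac{4}{3}$ ($S{\left(U \right)} = \left(-8\right) \frac{1}{6} = - \frac{4}{3}$)
$\left(\left(-9653 - 9107\right) - 16277\right) - S{\left(t{\left(-7,-11 \right)} \right)} = \left(\left(-9653 - 9107\right) - 16277\right) - - \frac{4}{3} = \left(-18760 - 16277\right) + \frac{4}{3} = -35037 + \frac{4}{3} = - \frac{105107}{3}$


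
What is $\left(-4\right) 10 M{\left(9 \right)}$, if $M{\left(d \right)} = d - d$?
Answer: $0$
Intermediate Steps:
$M{\left(d \right)} = 0$
$\left(-4\right) 10 M{\left(9 \right)} = \left(-4\right) 10 \cdot 0 = \left(-40\right) 0 = 0$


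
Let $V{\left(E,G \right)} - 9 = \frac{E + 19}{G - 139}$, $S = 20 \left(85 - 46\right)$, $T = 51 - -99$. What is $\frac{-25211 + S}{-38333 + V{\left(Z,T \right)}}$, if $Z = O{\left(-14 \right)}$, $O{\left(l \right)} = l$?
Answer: $\frac{268741}{421559} \approx 0.63749$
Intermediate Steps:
$T = 150$ ($T = 51 + 99 = 150$)
$Z = -14$
$S = 780$ ($S = 20 \cdot 39 = 780$)
$V{\left(E,G \right)} = 9 + \frac{19 + E}{-139 + G}$ ($V{\left(E,G \right)} = 9 + \frac{E + 19}{G - 139} = 9 + \frac{19 + E}{-139 + G}$)
$\frac{-25211 + S}{-38333 + V{\left(Z,T \right)}} = \frac{-25211 + 780}{-38333 + \frac{-1232 - 14 + 9 \cdot 150}{-139 + 150}} = - \frac{24431}{-38333 + \frac{-1232 - 14 + 1350}{11}} = - \frac{24431}{-38333 + \frac{1}{11} \cdot 104} = - \frac{24431}{-38333 + \frac{104}{11}} = - \frac{24431}{- \frac{421559}{11}} = \left(-24431\right) \left(- \frac{11}{421559}\right) = \frac{268741}{421559}$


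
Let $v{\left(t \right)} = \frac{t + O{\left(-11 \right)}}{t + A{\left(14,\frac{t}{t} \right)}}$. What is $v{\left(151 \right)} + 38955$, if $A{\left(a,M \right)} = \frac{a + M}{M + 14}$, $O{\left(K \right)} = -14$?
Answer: $\frac{5921297}{152} \approx 38956.0$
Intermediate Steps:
$A{\left(a,M \right)} = \frac{M + a}{14 + M}$
$v{\left(t \right)} = \frac{-14 + t}{1 + t}$ ($v{\left(t \right)} = \frac{t - 14}{t + \frac{\frac{t}{t} + 14}{14 + \frac{t}{t}}} = \frac{-14 + t}{t + \frac{1 + 14}{14 + 1}} = \frac{-14 + t}{t + \frac{1}{15} \cdot 15} = \frac{-14 + t}{t + 1} = \frac{-14 + t}{1 + t}$)
$v{\left(151 \right)} + 38955 = \frac{-14 + 151}{1 + 151} + 38955 = \frac{1}{152} \cdot 137 + 38955 = \frac{137}{152} + 38955 = \frac{5921297}{152}$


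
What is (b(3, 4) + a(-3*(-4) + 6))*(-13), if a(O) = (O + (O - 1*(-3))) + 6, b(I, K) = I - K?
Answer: -572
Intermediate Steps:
a(O) = 9 + 2*O (a(O) = (O + (O + 3)) + 6 = (O + (3 + O)) + 6 = (3 + 2*O) + 6 = 9 + 2*O)
(b(3, 4) + a(-3*(-4) + 6))*(-13) = ((3 - 1*4) + (9 + 2*(-3*(-4) + 6)))*(-13) = ((3 - 4) + (9 + 2*(12 + 6)))*(-13) = (-1 + (9 + 2*18))*(-13) = (-1 + (9 + 36))*(-13) = (-1 + 45)*(-13) = 44*(-13) = -572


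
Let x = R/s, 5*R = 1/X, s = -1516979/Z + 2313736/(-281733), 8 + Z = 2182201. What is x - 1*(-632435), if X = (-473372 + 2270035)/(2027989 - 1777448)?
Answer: 31113423997295738686617646/49196240169072376325 ≈ 6.3244e+5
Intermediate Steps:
Z = 2182193 (Z = -8 + 2182201 = 2182193)
s = -5476401547655/614795780469 (s = -1516979/2182193 + 2313736/(-281733) = -1516979*1/2182193 + 2313736*(-1/281733) = -1516979/2182193 - 2313736/281733 = -5476401547655/614795780469 ≈ -8.9077)
X = 1796663/250541 ≈ 7.1711
R = 250541/8983315 (R = 1/(5*(1796663/250541)) = (⅕)*(250541/1796663) = 250541/8983315 ≈ 0.027890)
x = -154031549634483729/49196240169072376325 (x = 250541/(8983315*(-5476401547655/614795780469)) = (250541/8983315)*(-614795780469/5476401547655) = -154031549634483729/49196240169072376325 ≈ -0.0031310)
x - 1*(-632435) = -154031549634483729/49196240169072376325 - 1*(-632435) = -154031549634483729/49196240169072376325 + 632435 = 31113423997295738686617646/49196240169072376325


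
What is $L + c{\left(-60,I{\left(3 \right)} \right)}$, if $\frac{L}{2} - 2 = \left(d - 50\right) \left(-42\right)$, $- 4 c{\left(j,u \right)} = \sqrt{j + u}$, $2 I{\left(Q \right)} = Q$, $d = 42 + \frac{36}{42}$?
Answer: $604 - \frac{3 i \sqrt{26}}{8} \approx 604.0 - 1.9121 i$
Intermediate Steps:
$d = \frac{300}{7}$ ($d = 42 + 36 \cdot \frac{1}{42} = 42 + \frac{6}{7} = \frac{300}{7} \approx 42.857$)
$I{\left(Q \right)} = \frac{Q}{2}$
$c{\left(j,u \right)} = - \frac{\sqrt{j + u}}{4}$
$L = 604$ ($L = 4 + 2 \left(\frac{300}{7} - 50\right) \left(-42\right) = 4 + 2 \left(\left(- \frac{50}{7}\right) \left(-42\right)\right) = 4 + 2 \cdot 300 = 4 + 600 = 604$)
$L + c{\left(-60,I{\left(3 \right)} \right)} = 604 - \frac{\sqrt{-60 + \frac{1}{2} \cdot 3}}{4} = 604 - \frac{\sqrt{-60 + \frac{3}{2}}}{4} = 604 - \frac{\sqrt{- \frac{117}{2}}}{4} = 604 - \frac{\frac{3}{2} i \sqrt{26}}{4} = 604 - \frac{3 i \sqrt{26}}{8}$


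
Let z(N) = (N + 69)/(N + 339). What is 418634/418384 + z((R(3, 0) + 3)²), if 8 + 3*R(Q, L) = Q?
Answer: 775230543/641591864 ≈ 1.2083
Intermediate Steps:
R(Q, L) = -8/3 + Q/3
z(N) = (69 + N)/(339 + N)
418634/418384 + z((R(3, 0) + 3)²) = 418634/418384 + (69 + ((-8/3 + (⅓)*3) + 3)²)/(339 + ((-8/3 + (⅓)*3) + 3)²) = 418634*(1/418384) + (69 + ((-8/3 + 1) + 3)²)/(339 + ((-8/3 + 1) + 3)²) = 209317/209192 + (69 + (-5/3 + 3)²)/(339 + (-5/3 + 3)²) = 209317/209192 + (69 + (4/3)²)/(339 + (4/3)²) = 209317/209192 + (69 + 16/9)/(339 + 16/9) = 209317/209192 + (637/9)/(3067/9) = 209317/209192 + (9/3067)*(637/9) = 209317/209192 + 637/3067 = 775230543/641591864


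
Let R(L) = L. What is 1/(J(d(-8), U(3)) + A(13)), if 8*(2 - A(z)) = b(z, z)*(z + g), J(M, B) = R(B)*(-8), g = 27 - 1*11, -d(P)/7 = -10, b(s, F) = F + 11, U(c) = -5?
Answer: -1/45 ≈ -0.022222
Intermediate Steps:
b(s, F) = 11 + F
d(P) = 70 (d(P) = -7*(-10) = 70)
g = 16 (g = 27 - 11 = 16)
J(M, B) = -8*B (J(M, B) = B*(-8) = -8*B)
A(z) = 2 - (11 + z)*(16 + z)/8 (A(z) = 2 - (11 + z)*(z + 16)/8 = 2 - (11 + z)*(16 + z)/8)
1/(J(d(-8), U(3)) + A(13)) = 1/(-8*(-5) + (-20 - 27/8*13 - 1/8*13**2)) = 1/(40 + (-20 - 351/8 - 1/8*169)) = 1/(40 + (-20 - 351/8 - 169/8)) = 1/(40 - 85) = 1/(-45) = -1/45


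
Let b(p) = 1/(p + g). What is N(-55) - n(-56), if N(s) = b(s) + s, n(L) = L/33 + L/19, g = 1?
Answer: -568523/11286 ≈ -50.374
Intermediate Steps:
n(L) = 52*L/627 (n(L) = L*(1/33) + L*(1/19) = L/33 + L/19 = 52*L/627)
b(p) = 1/(1 + p) (b(p) = 1/(p + 1) = 1/(1 + p))
N(s) = s + 1/(1 + s) (N(s) = 1/(1 + s) + s = s + 1/(1 + s))
N(-55) - n(-56) = (1 - 55*(1 - 55))/(1 - 55) - 52*(-56)/627 = (1 - 55*(-54))/(-54) - 1*(-2912/627) = -(1 + 2970)/54 + 2912/627 = -1/54*2971 + 2912/627 = -2971/54 + 2912/627 = -568523/11286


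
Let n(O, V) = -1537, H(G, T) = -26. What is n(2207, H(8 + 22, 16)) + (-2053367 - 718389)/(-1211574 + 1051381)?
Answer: -243444885/160193 ≈ -1519.7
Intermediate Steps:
n(2207, H(8 + 22, 16)) + (-2053367 - 718389)/(-1211574 + 1051381) = -1537 + (-2053367 - 718389)/(-1211574 + 1051381) = -1537 - 2771756/(-160193) = -1537 - 2771756*(-1/160193) = -1537 + 2771756/160193 = -243444885/160193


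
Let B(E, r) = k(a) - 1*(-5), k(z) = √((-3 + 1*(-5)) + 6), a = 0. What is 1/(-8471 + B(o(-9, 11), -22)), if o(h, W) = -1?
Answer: -4233/35836579 - I*√2/71673158 ≈ -0.00011812 - 1.9731e-8*I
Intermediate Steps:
k(z) = I*√2 (k(z) = √((-3 - 5) + 6) = √(-8 + 6) = √(-2) = I*√2)
B(E, r) = 5 + I*√2 (B(E, r) = I*√2 - 1*(-5) = I*√2 + 5 = 5 + I*√2)
1/(-8471 + B(o(-9, 11), -22)) = 1/(-8471 + (5 + I*√2)) = 1/(-8466 + I*√2)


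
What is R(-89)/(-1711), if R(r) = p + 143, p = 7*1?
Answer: -150/1711 ≈ -0.087668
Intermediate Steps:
p = 7
R(r) = 150 (R(r) = 7 + 143 = 150)
R(-89)/(-1711) = 150/(-1711) = 150*(-1/1711) = -150/1711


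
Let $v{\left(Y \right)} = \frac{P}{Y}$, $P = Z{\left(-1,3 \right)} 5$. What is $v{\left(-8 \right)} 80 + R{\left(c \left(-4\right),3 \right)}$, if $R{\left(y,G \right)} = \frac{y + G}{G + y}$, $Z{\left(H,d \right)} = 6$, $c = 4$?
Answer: $-299$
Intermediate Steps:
$R{\left(y,G \right)} = 1$ ($R{\left(y,G \right)} = \frac{G + y}{G + y} = 1$)
$P = 30$ ($P = 6 \cdot 5 = 30$)
$v{\left(Y \right)} = \frac{30}{Y}$
$v{\left(-8 \right)} 80 + R{\left(c \left(-4\right),3 \right)} = \frac{30}{-8} \cdot 80 + 1 = 30 \left(- \frac{1}{8}\right) 80 + 1 = \left(- \frac{15}{4}\right) 80 + 1 = -300 + 1 = -299$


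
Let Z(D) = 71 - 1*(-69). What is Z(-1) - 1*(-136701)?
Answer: 136841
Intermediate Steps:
Z(D) = 140 (Z(D) = 71 + 69 = 140)
Z(-1) - 1*(-136701) = 140 - 1*(-136701) = 140 + 136701 = 136841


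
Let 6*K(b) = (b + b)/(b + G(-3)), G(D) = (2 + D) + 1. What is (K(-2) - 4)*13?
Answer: -143/3 ≈ -47.667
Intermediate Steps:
G(D) = 3 + D
K(b) = 1/3 (K(b) = ((b + b)/(b + (3 - 3)))/6 = ((2*b)/(b + 0))/6 = ((2*b)/b)/6 = (1/6)*2 = 1/3)
(K(-2) - 4)*13 = (1/3 - 4)*13 = -11/3*13 = -143/3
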